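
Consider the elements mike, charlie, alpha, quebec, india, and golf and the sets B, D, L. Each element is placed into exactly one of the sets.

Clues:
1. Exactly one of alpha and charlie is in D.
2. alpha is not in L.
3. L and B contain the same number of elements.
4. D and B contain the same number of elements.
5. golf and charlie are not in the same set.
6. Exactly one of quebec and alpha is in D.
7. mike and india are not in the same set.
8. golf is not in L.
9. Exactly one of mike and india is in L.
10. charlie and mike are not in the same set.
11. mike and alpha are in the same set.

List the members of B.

B = {golf, quebec}

From (2): alpha ∉ L.
From (8): golf ∉ L.
(11): mike matches alpha: mike ∉ L.
(9) (exactly one): india ∈ L.
Suppose mike ∈ B: no assignment then satisfies all the clues, so mike ∉ B.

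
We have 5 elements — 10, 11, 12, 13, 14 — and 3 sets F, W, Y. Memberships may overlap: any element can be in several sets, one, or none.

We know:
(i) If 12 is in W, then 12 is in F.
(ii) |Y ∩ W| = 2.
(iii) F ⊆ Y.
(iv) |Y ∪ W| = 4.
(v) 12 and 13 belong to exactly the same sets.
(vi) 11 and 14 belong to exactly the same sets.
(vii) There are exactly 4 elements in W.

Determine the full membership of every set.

F = {12, 13}; W = {11, 12, 13, 14}; Y = {12, 13}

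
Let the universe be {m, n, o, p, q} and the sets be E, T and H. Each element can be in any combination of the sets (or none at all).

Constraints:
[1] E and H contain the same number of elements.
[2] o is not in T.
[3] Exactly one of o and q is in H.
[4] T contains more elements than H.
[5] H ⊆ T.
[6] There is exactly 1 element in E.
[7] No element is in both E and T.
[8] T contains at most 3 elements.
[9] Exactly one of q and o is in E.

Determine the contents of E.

E = {o}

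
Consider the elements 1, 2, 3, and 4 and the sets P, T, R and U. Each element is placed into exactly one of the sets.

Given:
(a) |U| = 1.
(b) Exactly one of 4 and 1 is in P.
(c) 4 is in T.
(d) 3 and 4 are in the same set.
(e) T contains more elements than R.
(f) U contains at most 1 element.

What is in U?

U = {2}

From (c): 4 ∈ T.
(b) (exactly one): 1 ∈ P.
(d): 3 matches 4: 3 ∉ P.
(d): 3 matches 4: 3 ∈ T.
(a): only 1 candidates remain for U, so all are in.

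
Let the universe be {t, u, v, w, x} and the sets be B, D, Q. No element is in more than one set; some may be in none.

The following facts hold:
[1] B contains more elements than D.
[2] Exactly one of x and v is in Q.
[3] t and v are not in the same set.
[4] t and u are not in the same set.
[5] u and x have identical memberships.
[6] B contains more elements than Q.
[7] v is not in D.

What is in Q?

Q = {v}

From (7): v ∉ D.
Suppose t ∈ Q: no assignment then satisfies all the clues, so t ∉ Q.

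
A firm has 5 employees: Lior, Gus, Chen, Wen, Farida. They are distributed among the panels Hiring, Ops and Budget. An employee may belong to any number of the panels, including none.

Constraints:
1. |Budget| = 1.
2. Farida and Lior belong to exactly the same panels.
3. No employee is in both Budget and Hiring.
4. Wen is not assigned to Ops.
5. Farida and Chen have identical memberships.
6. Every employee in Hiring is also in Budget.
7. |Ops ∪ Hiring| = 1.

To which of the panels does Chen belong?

Chen: none

From (4): Wen ∉ Ops.
Suppose Chen ∈ Hiring: no assignment then satisfies all the clues, so Chen ∉ Hiring.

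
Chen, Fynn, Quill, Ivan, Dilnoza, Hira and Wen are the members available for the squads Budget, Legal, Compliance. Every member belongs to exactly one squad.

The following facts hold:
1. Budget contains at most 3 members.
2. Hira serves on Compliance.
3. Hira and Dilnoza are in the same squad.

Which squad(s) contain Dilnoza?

From (2): Hira ∈ Compliance.
(3): Dilnoza matches Hira: Dilnoza ∉ Budget.
(3): Dilnoza matches Hira: Dilnoza ∉ Legal.
(3): Dilnoza matches Hira: Dilnoza ∈ Compliance.

Dilnoza: Compliance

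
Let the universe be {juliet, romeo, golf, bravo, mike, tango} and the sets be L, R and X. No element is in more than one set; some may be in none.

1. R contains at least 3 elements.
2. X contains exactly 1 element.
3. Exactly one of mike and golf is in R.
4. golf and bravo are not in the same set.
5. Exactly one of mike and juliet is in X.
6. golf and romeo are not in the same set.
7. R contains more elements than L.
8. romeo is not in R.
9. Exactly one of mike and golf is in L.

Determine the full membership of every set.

L = {golf}; R = {bravo, mike, tango}; X = {juliet}

From (8): romeo ∉ R.
Suppose juliet ∈ L: no assignment then satisfies all the clues, so juliet ∉ L.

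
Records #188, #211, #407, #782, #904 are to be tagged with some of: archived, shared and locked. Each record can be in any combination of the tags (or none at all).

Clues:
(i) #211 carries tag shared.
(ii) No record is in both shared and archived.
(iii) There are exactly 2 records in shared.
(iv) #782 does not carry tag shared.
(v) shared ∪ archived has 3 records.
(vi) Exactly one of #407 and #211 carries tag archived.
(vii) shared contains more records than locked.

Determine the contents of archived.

archived = {#407}

From (i): #211 ∈ shared.
From (iv): #782 ∉ shared.
(ii) (disjoint): #211 ∉ archived.
(vi) (exactly one): #407 ∈ archived.
(ii) (disjoint): #407 ∉ shared.
Suppose #188 ∈ archived: no assignment then satisfies all the clues, so #188 ∉ archived.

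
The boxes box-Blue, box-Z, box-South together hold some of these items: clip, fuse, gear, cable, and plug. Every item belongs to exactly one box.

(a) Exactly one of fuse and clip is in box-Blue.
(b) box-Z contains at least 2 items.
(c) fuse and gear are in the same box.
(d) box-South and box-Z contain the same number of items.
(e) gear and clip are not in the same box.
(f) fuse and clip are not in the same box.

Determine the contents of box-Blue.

box-Blue = {clip}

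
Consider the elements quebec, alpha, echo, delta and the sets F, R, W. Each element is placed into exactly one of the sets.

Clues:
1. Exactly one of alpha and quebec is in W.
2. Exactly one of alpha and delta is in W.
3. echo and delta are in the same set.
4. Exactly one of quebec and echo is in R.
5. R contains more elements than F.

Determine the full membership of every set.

F = {quebec}; R = {delta, echo}; W = {alpha}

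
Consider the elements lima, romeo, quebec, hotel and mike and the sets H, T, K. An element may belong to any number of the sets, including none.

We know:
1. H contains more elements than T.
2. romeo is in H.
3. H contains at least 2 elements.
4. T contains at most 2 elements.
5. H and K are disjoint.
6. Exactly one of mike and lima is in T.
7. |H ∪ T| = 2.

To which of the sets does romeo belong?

From (2): romeo ∈ H.
(5) (disjoint): romeo ∉ K.
Suppose romeo ∈ T: no assignment then satisfies all the clues, so romeo ∉ T.

romeo: H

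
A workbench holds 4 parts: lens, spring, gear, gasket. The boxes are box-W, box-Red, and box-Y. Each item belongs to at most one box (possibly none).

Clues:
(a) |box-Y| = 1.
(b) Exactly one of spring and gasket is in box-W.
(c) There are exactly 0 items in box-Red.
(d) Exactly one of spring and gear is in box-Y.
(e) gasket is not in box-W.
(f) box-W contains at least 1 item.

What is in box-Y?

box-Y = {gear}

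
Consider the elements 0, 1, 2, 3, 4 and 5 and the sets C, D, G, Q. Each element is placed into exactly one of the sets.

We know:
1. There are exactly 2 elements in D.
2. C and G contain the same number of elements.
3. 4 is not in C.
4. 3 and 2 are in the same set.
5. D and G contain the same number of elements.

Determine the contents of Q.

Q = {}

From (3): 4 ∉ C.
Suppose 0 ∈ Q: no assignment then satisfies all the clues, so 0 ∉ Q.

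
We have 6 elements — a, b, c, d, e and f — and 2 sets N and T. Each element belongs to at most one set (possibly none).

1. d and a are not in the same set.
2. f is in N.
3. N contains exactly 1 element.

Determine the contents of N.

From (2): f ∈ N.
(3): N already has 1, so the rest are out.

N = {f}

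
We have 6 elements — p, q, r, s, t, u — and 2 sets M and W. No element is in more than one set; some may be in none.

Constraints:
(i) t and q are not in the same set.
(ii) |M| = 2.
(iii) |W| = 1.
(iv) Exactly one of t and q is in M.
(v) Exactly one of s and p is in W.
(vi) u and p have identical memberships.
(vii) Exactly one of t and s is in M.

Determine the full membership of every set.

M = {r, t}; W = {s}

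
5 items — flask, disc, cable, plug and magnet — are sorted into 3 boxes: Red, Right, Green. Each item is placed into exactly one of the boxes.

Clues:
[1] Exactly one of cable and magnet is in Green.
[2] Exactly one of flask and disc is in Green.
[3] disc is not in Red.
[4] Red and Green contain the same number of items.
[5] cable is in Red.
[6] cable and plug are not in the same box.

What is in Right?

Right = {plug}

From (3): disc ∉ Red.
From (5): cable ∈ Red.
(1) (exactly one): magnet ∈ Green.
(6): plug ∉ Red.
Suppose flask ∈ Right: no assignment then satisfies all the clues, so flask ∉ Right.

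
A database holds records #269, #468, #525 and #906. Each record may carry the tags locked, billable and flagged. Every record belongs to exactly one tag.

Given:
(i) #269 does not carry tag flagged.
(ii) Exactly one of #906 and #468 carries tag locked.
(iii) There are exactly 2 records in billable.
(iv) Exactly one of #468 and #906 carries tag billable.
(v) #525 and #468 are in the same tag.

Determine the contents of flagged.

flagged = {}

From (i): #269 ∉ flagged.
Suppose #468 ∈ flagged: no assignment then satisfies all the clues, so #468 ∉ flagged.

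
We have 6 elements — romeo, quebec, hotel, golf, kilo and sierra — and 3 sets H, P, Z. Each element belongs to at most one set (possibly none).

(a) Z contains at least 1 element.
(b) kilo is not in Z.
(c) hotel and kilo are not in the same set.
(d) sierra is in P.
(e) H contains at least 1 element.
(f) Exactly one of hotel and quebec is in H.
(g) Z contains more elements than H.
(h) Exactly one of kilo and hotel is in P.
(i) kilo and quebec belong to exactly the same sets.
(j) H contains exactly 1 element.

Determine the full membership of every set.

From (b): kilo ∉ Z.
From (d): sierra ∈ P.
(i): quebec matches kilo: quebec ∉ Z.
Suppose romeo ∈ H: no assignment then satisfies all the clues, so romeo ∉ H.

H = {hotel}; P = {kilo, quebec, sierra}; Z = {golf, romeo}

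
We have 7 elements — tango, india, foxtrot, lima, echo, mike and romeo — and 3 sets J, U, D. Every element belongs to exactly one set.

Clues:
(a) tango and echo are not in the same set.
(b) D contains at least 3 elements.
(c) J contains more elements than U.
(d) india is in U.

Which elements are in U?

U = {india}

From (d): india ∈ U.
Suppose tango ∈ U: no assignment then satisfies all the clues, so tango ∉ U.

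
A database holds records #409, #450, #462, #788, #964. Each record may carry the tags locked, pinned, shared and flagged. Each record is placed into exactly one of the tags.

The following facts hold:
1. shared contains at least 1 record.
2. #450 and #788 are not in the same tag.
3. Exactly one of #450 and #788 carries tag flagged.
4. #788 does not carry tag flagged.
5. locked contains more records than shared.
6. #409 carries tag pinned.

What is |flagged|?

1

From (4): #788 ∉ flagged.
From (6): #409 ∈ pinned.
(3) (exactly one): #450 ∈ flagged.
Suppose #462 ∈ pinned: no assignment then satisfies all the clues, so #462 ∉ pinned.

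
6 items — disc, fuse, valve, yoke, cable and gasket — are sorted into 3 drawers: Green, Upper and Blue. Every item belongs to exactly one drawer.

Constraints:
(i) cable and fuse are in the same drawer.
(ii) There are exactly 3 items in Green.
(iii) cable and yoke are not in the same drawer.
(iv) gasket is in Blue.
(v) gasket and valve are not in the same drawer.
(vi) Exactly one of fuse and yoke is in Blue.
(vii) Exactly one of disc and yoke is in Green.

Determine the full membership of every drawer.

Green = {cable, disc, fuse}; Upper = {valve}; Blue = {gasket, yoke}

From (iv): gasket ∈ Blue.
(v): valve ∉ Blue.
Suppose disc ∉ Green: no assignment then satisfies all the clues, so disc ∈ Green.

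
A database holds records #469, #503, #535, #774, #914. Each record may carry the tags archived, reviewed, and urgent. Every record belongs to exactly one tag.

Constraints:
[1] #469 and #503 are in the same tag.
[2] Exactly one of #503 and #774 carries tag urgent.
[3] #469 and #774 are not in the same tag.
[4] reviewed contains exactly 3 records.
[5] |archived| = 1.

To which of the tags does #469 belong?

#469: reviewed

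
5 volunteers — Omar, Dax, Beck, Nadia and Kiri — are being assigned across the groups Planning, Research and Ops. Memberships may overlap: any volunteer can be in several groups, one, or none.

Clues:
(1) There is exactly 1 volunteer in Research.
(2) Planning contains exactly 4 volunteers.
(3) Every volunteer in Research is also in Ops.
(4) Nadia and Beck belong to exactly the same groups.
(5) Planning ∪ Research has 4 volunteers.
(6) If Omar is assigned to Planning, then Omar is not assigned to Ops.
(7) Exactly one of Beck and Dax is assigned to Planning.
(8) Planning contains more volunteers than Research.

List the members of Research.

Research = {Kiri}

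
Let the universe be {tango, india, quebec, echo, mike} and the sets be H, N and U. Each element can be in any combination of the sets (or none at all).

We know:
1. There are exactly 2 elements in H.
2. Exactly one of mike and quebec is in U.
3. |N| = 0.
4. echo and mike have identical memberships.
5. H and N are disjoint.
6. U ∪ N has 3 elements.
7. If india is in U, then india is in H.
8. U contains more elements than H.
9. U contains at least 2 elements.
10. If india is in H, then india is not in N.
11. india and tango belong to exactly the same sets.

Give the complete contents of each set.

H = {india, tango}; N = {}; U = {india, quebec, tango}

(3): N already has 0, so the rest are out.
Suppose tango ∉ H: no assignment then satisfies all the clues, so tango ∈ H.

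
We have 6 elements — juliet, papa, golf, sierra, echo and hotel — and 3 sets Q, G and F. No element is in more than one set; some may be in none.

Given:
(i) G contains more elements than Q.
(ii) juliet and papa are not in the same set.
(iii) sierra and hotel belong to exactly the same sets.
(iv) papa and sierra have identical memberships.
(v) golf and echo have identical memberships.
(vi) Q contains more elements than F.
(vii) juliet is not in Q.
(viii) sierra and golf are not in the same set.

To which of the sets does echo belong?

echo: Q

From (vii): juliet ∉ Q.
Suppose echo ∉ Q: no assignment then satisfies all the clues, so echo ∈ Q.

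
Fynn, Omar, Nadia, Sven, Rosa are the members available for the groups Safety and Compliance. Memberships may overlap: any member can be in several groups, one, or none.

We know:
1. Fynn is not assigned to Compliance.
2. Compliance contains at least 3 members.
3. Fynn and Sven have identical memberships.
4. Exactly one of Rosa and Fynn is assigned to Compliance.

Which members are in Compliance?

From (1): Fynn ∉ Compliance.
(3): Sven matches Fynn: Sven ∉ Compliance.
(4) (exactly one): Rosa ∈ Compliance.
(2): only 3 candidates remain for Compliance, so all are in.

Compliance = {Nadia, Omar, Rosa}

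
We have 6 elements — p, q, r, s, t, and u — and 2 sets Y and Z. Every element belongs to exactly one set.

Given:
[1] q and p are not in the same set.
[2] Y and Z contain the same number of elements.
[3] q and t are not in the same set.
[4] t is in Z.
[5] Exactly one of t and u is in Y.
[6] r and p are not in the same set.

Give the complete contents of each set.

Y = {q, r, u}; Z = {p, s, t}

From (4): t ∈ Z.
(3): q ∉ Z.
(5) (exactly one): u ∈ Y.
Only one set left: q ∈ Y.
(1): p ∉ Y.
Only one set left: p ∈ Z.
(6): r ∉ Z.
Only one set left: r ∈ Y.
Suppose s ∈ Y: no assignment then satisfies all the clues, so s ∉ Y.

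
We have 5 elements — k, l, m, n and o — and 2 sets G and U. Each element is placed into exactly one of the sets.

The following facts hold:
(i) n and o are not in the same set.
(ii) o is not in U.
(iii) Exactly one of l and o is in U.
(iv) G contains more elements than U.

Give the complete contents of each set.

G = {k, m, o}; U = {l, n}

From (ii): o ∉ U.
(iii) (exactly one): l ∈ U.
Only one set left: o ∈ G.
(i): n ∉ G.
Only one set left: n ∈ U.
Suppose k ∉ G: no assignment then satisfies all the clues, so k ∈ G.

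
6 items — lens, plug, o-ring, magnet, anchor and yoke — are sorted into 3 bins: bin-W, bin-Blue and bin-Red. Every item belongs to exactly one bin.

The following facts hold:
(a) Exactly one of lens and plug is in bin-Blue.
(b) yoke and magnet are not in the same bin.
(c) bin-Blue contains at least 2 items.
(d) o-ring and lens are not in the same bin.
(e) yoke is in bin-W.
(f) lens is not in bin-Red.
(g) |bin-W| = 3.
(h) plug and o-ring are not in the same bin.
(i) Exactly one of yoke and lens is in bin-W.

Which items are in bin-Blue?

bin-Blue = {lens, magnet}

From (e): yoke ∈ bin-W.
From (f): lens ∉ bin-Red.
(b): magnet ∉ bin-W.
(i) (exactly one): lens ∉ bin-W.
Only one bin left: lens ∈ bin-Blue.
(a) (exactly one): plug ∉ bin-Blue.
(d): o-ring ∉ bin-Blue.
Suppose magnet ∉ bin-Blue: no assignment then satisfies all the clues, so magnet ∈ bin-Blue.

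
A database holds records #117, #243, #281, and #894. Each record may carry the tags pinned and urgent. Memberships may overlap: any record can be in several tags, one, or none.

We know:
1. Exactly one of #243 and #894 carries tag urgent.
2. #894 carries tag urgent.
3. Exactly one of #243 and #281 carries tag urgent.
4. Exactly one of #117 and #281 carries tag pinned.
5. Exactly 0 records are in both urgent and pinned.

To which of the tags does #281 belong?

#281: urgent

From (2): #894 ∈ urgent.
(1) (exactly one): #243 ∉ urgent.
(3) (exactly one): #281 ∈ urgent.
Suppose #281 ∈ pinned: no assignment then satisfies all the clues, so #281 ∉ pinned.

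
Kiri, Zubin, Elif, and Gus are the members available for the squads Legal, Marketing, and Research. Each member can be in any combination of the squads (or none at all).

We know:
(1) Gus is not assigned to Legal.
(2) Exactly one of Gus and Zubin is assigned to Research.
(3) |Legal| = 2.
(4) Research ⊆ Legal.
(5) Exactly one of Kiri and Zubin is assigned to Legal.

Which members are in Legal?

Legal = {Elif, Zubin}

From (1): Gus ∉ Legal.
(4) contrapositive: Gus ∉ Research.
(2) (exactly one): Zubin ∈ Research.
(4) with Zubin ∈ Research: Zubin ∈ Legal.
(5) (exactly one): Kiri ∉ Legal.
(3): only 2 candidates remain for Legal, so all are in.
(4) contrapositive: Kiri ∉ Research.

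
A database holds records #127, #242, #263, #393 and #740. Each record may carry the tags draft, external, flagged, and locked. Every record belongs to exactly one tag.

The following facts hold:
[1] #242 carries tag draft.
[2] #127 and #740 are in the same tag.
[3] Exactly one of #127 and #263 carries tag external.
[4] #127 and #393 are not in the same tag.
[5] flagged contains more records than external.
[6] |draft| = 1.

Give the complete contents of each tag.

From (1): #242 ∈ draft.
(6): draft already has 1, so the rest are out.
Suppose #127 ∈ external: no assignment then satisfies all the clues, so #127 ∉ external.

draft = {#242}; external = {#263}; flagged = {#127, #740}; locked = {#393}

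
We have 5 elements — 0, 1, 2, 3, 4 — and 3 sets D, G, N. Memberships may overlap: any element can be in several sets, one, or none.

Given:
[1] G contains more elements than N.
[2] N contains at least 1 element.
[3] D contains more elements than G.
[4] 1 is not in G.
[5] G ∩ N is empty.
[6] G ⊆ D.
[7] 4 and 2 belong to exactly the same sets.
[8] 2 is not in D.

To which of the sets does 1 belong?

From (4): 1 ∉ G.
From (8): 2 ∉ D.
(6) contrapositive: 2 ∉ G.
(7): 4 matches 2: 4 ∉ D.
(7): 4 matches 2: 4 ∉ G.
Suppose 1 ∉ D: no assignment then satisfies all the clues, so 1 ∈ D.

1: D, N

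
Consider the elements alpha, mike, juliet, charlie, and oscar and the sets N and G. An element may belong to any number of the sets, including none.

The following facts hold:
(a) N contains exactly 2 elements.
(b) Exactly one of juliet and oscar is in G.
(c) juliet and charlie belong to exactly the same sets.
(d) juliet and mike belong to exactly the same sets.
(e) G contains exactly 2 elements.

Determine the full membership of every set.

N = {alpha, oscar}; G = {alpha, oscar}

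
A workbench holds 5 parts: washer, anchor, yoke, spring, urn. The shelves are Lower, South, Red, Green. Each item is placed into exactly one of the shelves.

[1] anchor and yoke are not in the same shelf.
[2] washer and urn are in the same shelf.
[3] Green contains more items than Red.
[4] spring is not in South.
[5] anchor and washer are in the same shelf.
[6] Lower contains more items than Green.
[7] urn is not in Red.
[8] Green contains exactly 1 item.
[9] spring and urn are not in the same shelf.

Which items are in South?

South = {yoke}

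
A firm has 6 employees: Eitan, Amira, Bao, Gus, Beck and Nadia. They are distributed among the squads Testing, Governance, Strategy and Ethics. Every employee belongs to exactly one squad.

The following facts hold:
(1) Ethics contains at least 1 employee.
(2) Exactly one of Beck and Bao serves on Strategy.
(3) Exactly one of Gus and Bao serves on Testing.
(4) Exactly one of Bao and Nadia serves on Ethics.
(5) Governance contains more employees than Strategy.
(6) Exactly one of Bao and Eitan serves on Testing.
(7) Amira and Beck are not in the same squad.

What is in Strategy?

Strategy = {Beck}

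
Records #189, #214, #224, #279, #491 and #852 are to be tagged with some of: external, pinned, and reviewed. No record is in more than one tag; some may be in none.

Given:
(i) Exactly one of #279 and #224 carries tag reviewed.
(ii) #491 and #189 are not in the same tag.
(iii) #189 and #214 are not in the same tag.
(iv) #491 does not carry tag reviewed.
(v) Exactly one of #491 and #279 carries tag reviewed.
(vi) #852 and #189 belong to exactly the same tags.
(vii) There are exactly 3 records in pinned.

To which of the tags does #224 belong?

#224: pinned

From (iv): #491 ∉ reviewed.
(v) (exactly one): #279 ∈ reviewed.
(i) (exactly one): #224 ∉ reviewed.
Suppose #224 ∈ external: no assignment then satisfies all the clues, so #224 ∉ external.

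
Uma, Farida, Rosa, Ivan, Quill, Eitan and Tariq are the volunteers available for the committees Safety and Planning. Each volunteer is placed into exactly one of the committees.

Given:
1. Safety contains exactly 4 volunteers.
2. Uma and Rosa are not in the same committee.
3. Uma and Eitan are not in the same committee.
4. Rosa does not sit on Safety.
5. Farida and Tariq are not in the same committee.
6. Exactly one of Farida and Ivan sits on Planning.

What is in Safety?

Safety = {Ivan, Quill, Tariq, Uma}

From (4): Rosa ∉ Safety.
Only one committee left: Rosa ∈ Planning.
(2): Uma ∉ Planning.
Only one committee left: Uma ∈ Safety.
(3): Eitan ∉ Safety.
Only one committee left: Eitan ∈ Planning.
Suppose Farida ∈ Safety: no assignment then satisfies all the clues, so Farida ∉ Safety.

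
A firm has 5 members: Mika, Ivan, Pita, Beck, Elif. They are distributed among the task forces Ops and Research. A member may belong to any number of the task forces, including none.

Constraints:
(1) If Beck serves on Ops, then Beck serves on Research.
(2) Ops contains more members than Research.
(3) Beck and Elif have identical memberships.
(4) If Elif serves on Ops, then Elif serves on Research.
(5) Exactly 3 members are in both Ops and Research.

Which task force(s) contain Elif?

Elif: Ops, Research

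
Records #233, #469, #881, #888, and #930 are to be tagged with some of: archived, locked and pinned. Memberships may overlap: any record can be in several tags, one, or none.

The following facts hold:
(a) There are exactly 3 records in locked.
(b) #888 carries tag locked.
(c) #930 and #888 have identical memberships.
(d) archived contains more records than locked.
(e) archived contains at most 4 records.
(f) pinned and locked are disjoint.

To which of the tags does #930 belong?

#930: archived, locked

From (b): #888 ∈ locked.
(c): #930 matches #888: #930 ∈ locked.
(f) (disjoint): #888 ∉ pinned.
(f) (disjoint): #930 ∉ pinned.
Suppose #930 ∉ archived: no assignment then satisfies all the clues, so #930 ∈ archived.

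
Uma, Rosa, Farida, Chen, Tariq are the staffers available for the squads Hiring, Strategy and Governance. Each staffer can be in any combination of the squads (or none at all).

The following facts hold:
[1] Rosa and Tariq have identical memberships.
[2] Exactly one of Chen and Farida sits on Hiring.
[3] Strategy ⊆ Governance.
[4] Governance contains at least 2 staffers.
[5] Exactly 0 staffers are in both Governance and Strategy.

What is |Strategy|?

0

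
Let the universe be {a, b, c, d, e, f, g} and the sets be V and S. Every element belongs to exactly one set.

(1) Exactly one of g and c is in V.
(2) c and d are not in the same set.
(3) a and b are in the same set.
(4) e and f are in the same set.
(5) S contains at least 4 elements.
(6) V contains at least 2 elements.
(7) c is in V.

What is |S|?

From (7): c ∈ V.
(1) (exactly one): g ∉ V.
(2): d ∉ V.
Only one set left: d ∈ S.
Only one set left: g ∈ S.

4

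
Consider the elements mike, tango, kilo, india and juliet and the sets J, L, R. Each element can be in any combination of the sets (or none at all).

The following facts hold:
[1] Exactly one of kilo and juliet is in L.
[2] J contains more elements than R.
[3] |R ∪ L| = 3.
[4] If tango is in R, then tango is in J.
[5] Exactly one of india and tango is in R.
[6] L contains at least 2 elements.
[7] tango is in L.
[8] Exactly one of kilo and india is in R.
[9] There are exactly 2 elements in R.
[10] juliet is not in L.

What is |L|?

3

From (7): tango ∈ L.
From (10): juliet ∉ L.
(1) (exactly one): kilo ∈ L.
Suppose mike ∈ R: no assignment then satisfies all the clues, so mike ∉ R.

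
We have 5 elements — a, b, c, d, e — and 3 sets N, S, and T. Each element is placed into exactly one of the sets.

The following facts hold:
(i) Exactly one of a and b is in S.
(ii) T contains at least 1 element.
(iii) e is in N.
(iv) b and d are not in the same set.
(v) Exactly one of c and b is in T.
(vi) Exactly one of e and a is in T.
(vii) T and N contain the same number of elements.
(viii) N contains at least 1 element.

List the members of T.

From (iii): e ∈ N.
(vi) (exactly one): a ∈ T.
(i) (exactly one): b ∈ S.
(iv): d ∉ S.
(v) (exactly one): c ∈ T.
Suppose d ∈ T: no assignment then satisfies all the clues, so d ∉ T.

T = {a, c}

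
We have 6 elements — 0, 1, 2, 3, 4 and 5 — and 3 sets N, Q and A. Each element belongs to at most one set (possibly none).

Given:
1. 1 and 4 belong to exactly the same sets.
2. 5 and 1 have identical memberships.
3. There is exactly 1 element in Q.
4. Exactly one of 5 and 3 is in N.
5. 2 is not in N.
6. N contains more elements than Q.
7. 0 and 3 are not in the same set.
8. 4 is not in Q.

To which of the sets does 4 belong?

4: N

From (5): 2 ∉ N.
From (8): 4 ∉ Q.
(1): 1 matches 4: 1 ∉ Q.
(2): 5 matches 1: 5 ∉ Q.
Suppose 4 ∉ N: no assignment then satisfies all the clues, so 4 ∈ N.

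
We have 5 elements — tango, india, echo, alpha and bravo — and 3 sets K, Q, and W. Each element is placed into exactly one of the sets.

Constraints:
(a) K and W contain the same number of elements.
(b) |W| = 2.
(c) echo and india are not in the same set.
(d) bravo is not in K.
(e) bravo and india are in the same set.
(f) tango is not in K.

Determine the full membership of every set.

K = {alpha, echo}; Q = {tango}; W = {bravo, india}

From (d): bravo ∉ K.
From (f): tango ∉ K.
(e): india matches bravo: india ∉ K.
Suppose tango ∉ Q: no assignment then satisfies all the clues, so tango ∈ Q.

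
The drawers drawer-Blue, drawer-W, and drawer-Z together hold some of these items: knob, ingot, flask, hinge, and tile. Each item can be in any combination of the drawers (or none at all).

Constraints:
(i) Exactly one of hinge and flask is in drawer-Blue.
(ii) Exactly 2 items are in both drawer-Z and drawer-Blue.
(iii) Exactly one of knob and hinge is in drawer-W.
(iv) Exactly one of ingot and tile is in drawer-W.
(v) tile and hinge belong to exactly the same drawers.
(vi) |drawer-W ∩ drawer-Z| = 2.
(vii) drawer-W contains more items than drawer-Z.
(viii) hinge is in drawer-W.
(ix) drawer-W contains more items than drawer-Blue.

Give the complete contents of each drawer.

drawer-Blue = {hinge, tile}; drawer-W = {flask, hinge, tile}; drawer-Z = {hinge, tile}

From (viii): hinge ∈ drawer-W.
(iii) (exactly one): knob ∉ drawer-W.
(v): tile matches hinge: tile ∈ drawer-W.
(iv) (exactly one): ingot ∉ drawer-W.
Suppose knob ∈ drawer-Blue: no assignment then satisfies all the clues, so knob ∉ drawer-Blue.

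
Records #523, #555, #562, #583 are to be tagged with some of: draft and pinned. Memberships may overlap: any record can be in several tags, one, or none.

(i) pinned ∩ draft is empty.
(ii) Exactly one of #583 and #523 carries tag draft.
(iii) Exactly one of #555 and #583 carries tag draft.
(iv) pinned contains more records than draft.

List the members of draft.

draft = {#583}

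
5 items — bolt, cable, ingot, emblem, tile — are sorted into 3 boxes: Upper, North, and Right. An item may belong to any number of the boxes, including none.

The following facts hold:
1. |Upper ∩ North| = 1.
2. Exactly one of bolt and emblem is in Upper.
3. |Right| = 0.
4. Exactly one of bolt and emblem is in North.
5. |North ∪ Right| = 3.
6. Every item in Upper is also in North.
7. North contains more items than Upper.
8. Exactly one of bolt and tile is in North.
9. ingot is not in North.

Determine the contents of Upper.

Upper = {emblem}

From (9): ingot ∉ North.
(3): Right already has 0, so the rest are out.
(6) contrapositive: ingot ∉ Upper.
Suppose bolt ∈ Upper: no assignment then satisfies all the clues, so bolt ∉ Upper.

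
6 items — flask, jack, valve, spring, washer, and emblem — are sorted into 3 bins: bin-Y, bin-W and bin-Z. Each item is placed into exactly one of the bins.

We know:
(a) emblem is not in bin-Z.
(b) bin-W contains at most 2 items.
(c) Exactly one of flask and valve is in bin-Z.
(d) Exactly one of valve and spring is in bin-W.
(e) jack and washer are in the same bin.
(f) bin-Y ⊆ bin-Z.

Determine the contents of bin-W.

bin-W = {emblem, valve}

From (a): emblem ∉ bin-Z.
(f) contrapositive: emblem ∉ bin-Y.
Only one bin left: emblem ∈ bin-W.
Suppose flask ∈ bin-W: no assignment then satisfies all the clues, so flask ∉ bin-W.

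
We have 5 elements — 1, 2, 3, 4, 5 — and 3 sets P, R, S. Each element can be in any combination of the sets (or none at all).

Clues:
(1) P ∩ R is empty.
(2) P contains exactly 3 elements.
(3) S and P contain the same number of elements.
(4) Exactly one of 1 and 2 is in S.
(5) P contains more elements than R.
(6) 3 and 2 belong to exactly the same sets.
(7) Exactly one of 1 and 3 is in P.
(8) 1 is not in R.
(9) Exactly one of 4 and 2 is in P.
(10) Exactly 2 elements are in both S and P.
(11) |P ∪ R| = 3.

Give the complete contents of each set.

P = {2, 3, 5}; R = {}; S = {2, 3, 4}

From (8): 1 ∉ R.
Suppose 1 ∈ P: no assignment then satisfies all the clues, so 1 ∉ P.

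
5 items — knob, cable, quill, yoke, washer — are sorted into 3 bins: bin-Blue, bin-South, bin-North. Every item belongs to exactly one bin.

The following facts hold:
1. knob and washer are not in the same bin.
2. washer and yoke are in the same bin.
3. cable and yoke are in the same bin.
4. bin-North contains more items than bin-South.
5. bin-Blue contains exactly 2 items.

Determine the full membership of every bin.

bin-Blue = {knob, quill}; bin-South = {}; bin-North = {cable, washer, yoke}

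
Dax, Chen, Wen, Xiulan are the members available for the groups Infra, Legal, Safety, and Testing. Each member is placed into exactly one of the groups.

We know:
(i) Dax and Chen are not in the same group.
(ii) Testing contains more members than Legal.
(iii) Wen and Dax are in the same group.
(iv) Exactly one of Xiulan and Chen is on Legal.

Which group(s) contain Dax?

Dax: Testing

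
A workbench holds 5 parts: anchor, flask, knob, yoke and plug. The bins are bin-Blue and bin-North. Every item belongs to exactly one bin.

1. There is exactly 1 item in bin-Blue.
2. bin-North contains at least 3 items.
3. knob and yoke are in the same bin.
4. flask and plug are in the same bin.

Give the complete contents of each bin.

bin-Blue = {anchor}; bin-North = {flask, knob, plug, yoke}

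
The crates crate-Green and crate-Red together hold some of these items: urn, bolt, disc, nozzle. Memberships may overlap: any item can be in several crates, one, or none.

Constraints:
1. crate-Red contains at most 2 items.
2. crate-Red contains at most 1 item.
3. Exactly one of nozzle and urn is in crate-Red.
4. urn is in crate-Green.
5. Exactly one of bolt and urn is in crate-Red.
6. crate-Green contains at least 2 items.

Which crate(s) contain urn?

urn: crate-Green, crate-Red

From (4): urn ∈ crate-Green.
Suppose urn ∉ crate-Red: no assignment then satisfies all the clues, so urn ∈ crate-Red.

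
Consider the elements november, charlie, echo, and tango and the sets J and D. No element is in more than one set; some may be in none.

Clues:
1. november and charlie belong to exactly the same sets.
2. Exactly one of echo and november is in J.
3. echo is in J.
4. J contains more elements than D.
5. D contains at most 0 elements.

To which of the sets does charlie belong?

charlie: none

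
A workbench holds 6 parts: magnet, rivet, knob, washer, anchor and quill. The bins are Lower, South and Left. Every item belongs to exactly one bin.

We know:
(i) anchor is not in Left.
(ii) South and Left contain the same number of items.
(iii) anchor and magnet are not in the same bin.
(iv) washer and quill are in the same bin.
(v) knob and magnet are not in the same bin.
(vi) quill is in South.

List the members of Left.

Left = {magnet, rivet}

From (i): anchor ∉ Left.
From (vi): quill ∈ South.
(iv): washer matches quill: washer ∉ Lower.
(iv): washer matches quill: washer ∈ South.
Suppose magnet ∉ Left: no assignment then satisfies all the clues, so magnet ∈ Left.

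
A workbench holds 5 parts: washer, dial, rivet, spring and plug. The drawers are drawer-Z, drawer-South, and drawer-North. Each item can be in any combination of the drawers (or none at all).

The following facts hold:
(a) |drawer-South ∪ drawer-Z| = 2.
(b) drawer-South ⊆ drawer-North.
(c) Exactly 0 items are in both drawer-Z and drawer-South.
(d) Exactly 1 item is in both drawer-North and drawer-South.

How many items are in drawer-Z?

1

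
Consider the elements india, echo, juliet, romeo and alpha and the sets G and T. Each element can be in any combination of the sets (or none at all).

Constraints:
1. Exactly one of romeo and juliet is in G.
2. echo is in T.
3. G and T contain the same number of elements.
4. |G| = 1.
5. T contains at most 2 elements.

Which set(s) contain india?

india: none

From (2): echo ∈ T.
Suppose india ∈ G: no assignment then satisfies all the clues, so india ∉ G.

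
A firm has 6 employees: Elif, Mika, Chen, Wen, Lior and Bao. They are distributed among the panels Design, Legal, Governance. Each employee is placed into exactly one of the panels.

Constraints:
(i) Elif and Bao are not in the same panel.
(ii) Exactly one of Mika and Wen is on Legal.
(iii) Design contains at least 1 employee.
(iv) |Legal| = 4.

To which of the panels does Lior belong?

Lior: Legal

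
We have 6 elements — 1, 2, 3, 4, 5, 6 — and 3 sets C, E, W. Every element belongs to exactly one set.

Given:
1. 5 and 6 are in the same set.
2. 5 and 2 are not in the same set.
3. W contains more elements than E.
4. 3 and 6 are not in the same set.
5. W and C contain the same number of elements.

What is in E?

E = {}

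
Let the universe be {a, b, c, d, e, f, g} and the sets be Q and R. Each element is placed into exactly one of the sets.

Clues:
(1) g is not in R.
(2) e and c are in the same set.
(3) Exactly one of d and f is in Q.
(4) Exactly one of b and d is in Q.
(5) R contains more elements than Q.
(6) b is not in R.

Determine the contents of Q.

From (1): g ∉ R.
From (6): b ∉ R.
Only one set left: b ∈ Q.
Only one set left: g ∈ Q.
(4) (exactly one): d ∉ Q.
Only one set left: d ∈ R.
(3) (exactly one): f ∈ Q.
Suppose a ∈ Q: no assignment then satisfies all the clues, so a ∉ Q.

Q = {b, f, g}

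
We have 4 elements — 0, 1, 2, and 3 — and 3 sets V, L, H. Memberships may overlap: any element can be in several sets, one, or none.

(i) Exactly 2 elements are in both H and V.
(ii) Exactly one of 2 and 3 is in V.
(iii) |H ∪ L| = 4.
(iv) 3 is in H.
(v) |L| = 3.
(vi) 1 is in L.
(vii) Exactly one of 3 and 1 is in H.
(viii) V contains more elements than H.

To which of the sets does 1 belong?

From (iv): 3 ∈ H.
From (vi): 1 ∈ L.
(vii) (exactly one): 1 ∉ H.
Suppose 1 ∉ V: no assignment then satisfies all the clues, so 1 ∈ V.

1: L, V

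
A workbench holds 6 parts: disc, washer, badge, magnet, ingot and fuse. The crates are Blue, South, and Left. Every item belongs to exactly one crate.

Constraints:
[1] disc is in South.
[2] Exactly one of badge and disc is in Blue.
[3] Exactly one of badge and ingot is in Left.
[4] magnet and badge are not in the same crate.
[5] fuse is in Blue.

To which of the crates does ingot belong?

ingot: Left

From (1): disc ∈ South.
From (5): fuse ∈ Blue.
(2) (exactly one): badge ∈ Blue.
(3) (exactly one): ingot ∈ Left.
(4): magnet ∉ Blue.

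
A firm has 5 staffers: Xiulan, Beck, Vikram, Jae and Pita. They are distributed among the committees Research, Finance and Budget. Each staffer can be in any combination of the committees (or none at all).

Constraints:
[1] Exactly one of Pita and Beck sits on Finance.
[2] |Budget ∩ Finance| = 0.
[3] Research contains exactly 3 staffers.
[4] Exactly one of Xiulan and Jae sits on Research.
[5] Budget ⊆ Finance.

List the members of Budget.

Budget = {}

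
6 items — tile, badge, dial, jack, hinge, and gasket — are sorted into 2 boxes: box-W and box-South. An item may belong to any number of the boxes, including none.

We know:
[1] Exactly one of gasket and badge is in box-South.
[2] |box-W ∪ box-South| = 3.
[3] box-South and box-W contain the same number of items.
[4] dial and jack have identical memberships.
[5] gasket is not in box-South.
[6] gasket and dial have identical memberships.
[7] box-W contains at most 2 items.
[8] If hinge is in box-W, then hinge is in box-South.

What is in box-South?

box-South = {badge, hinge}

From (5): gasket ∉ box-South.
(1) (exactly one): badge ∈ box-South.
(6): dial matches gasket: dial ∉ box-South.
(4): jack matches dial: jack ∉ box-South.
Suppose tile ∈ box-South: no assignment then satisfies all the clues, so tile ∉ box-South.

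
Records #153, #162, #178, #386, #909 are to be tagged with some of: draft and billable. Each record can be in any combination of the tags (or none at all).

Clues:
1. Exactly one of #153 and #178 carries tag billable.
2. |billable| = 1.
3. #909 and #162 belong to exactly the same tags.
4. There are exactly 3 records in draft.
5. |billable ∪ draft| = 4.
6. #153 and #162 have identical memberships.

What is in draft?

draft = {#153, #162, #909}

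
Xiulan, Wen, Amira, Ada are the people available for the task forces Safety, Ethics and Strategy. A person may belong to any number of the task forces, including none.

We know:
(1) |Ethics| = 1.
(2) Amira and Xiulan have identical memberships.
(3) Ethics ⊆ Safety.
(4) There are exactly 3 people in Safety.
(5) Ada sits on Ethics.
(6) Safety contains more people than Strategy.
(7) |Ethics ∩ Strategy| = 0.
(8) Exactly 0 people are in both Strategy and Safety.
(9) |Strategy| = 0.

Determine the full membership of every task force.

Safety = {Ada, Amira, Xiulan}; Ethics = {Ada}; Strategy = {}

From (5): Ada ∈ Ethics.
(1): Ethics already has 1, so the rest are out.
(3) with Ada ∈ Ethics: Ada ∈ Safety.
(9): Strategy already has 0, so the rest are out.
Suppose Xiulan ∉ Safety: no assignment then satisfies all the clues, so Xiulan ∈ Safety.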